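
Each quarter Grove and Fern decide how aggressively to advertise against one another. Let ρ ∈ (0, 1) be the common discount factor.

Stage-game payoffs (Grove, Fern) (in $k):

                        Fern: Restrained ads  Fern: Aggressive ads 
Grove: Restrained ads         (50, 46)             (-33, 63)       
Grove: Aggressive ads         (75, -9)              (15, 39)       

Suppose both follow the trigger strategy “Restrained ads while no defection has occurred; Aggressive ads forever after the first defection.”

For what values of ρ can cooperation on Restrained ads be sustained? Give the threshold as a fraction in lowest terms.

For Grove: deviation gain 75−50 = 25, per-period punishment loss 50−15 = 35. IC gives ρ ≥ 25/60 = 5/12.
For Fern: gain 17, loss 7 per period, so ρ ≥ 17/24.
The tighter constraint is Fern's, so cooperation needs ρ ≥ 17/24.

17/24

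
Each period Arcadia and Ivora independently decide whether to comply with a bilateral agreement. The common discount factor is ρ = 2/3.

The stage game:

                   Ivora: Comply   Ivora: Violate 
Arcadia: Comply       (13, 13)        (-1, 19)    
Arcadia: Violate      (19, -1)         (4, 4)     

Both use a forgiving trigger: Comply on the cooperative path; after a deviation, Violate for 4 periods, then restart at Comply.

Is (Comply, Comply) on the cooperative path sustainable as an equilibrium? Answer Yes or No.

IC: ρ+…+ρ^4 ≥ (19−13)/(13−4) = 2/3.
At ρ = 2/3: partial sum = 1.6049 ≥ 0.6667. Cooperation sustainable.

Yes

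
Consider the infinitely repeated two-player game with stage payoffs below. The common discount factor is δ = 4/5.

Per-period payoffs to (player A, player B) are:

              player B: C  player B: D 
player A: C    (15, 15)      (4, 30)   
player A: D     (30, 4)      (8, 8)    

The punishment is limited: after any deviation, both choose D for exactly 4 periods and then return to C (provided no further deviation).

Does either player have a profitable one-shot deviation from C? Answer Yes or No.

No

Comparing payoff streams over the 5 periods until play realigns: cooperate → 15(1+δ+…+δ^4); deviate → 30 + 8(δ+…+δ^4).
Cooperation is sustained iff (15−8)(δ+…+δ^4) ≥ 30−15.
δ+…+δ^4 = 4/5·(1−(4/5)^4)/(1−4/5) = 2.3616, and (30−15)/(15−8) = 2.1429.
2.3616 ≥ 2.1429, so cooperation is sustainable.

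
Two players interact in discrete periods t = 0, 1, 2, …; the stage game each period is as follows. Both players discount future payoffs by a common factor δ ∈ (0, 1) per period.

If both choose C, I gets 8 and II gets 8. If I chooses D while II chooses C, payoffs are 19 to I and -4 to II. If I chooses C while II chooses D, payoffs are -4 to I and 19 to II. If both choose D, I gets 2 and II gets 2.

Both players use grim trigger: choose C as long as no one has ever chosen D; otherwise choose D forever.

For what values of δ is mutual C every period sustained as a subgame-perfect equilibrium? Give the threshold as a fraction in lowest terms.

11/17

8/(1−δ) ≥ 19 + 2δ/(1−δ)
8 ≥ 19 − 17δ
δ ≥ 11/17.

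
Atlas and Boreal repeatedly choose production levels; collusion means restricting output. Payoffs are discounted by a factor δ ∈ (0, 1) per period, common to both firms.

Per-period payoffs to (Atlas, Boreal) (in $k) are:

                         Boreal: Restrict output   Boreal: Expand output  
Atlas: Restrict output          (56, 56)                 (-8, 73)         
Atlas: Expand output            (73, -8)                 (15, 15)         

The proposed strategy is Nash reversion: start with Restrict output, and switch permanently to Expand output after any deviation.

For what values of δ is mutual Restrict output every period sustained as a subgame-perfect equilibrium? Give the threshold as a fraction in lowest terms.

17/58

Under grim trigger the critical discount factor is (T−C)/(T−P) with T = 73, C = 56, P = 15.
δ* = (73−56)/(73−15) = 17/58.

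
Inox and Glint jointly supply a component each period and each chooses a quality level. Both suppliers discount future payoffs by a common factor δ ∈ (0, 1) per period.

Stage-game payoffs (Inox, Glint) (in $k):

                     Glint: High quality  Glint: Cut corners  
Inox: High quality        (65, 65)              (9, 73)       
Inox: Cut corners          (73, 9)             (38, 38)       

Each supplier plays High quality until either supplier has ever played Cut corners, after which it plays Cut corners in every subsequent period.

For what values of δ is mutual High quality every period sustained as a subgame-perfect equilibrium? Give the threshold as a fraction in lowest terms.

Cooperation forever yields 65 each period: 65/(1−δ).
Deviating yields 73 once, then 38 forever: 73 + 38δ/(1−δ).
No profitable deviation requires 65/(1−δ) ≥ 73 + 38δ/(1−δ).
Multiplying by (1−δ): 65 ≥ 73(1−δ) + 38δ = 73 − 35δ.
So 35δ ≥ 8, i.e. δ ≥ 8/35.

8/35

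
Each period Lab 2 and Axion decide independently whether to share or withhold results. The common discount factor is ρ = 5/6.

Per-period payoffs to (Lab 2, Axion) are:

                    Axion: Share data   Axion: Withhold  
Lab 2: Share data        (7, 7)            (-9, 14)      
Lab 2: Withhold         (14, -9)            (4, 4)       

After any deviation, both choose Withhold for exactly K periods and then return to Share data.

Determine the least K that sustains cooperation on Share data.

4

Need Σ_{k=1}^{K} ρ^k ≥ (14−7)/(7−4) = 2.3333 at ρ = 5/6.
At K = 3 the sum is 2.1065 < 2.3333; at K = 4 it is 2.5887 ≥ 2.3333.
So the minimum punishment length is K = 4.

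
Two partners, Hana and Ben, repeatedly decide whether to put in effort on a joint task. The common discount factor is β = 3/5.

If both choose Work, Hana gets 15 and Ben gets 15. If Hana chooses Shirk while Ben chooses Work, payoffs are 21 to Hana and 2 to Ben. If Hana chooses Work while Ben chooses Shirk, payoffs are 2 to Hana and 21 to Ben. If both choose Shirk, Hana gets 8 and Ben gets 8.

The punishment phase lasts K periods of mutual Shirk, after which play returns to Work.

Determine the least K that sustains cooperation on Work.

2

No profitable deviation requires (15−8)(β+…+β^K) ≥ 21−15, i.e. β+…+β^K ≥ 6/7 ≈ 0.8571.
With β = 3/5, the partial sums are K=1: 0.6000, K=2: 0.9600.
K = 2 is the first length at which the sum reaches 0.8571.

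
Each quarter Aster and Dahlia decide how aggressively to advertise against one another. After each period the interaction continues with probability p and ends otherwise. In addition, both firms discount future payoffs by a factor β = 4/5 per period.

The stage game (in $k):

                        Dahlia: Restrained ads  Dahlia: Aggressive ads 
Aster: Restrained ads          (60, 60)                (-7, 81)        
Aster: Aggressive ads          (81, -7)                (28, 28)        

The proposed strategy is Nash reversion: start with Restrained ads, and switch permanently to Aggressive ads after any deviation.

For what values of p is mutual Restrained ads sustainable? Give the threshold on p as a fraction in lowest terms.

With continuation probability p and discount β, the effective per-period discount factor is βp.
Grim-trigger IC: βp ≥ (81−60)/(81−28) = 21/53.
So p ≥ (21/53)/(4/5) = 105/212.

105/212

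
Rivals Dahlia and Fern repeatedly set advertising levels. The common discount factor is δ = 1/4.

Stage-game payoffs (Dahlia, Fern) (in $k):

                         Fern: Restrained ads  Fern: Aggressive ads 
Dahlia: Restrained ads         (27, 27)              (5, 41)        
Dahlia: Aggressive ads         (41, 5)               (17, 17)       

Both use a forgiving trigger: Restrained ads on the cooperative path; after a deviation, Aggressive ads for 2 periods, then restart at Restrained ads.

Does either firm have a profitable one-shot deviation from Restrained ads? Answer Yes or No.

IC: δ+…+δ^2 ≥ (41−27)/(27−17) = 7/5.
At δ = 1/4: partial sum = 0.3125 < 1.4000. Cooperation not sustainable.

Yes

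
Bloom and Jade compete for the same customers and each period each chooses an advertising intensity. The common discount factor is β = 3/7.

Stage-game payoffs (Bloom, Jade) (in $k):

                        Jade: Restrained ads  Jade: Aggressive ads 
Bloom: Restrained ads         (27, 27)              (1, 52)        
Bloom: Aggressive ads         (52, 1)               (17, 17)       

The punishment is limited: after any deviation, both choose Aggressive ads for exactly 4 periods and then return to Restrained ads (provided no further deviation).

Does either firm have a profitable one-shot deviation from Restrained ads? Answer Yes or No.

IC: β+…+β^4 ≥ (52−27)/(27−17) = 5/2.
At β = 3/7: partial sum = 0.7247 < 2.5000. Cooperation not sustainable.

Yes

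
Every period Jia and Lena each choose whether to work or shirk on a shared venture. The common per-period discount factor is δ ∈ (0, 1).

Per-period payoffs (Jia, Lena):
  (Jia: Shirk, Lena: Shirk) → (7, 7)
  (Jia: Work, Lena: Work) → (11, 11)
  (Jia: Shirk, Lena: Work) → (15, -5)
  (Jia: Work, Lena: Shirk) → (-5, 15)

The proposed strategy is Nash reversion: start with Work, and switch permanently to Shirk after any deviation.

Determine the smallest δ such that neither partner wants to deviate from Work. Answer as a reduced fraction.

Cooperation forever yields 11 each period: 11/(1−δ).
Deviating yields 15 once, then 7 forever: 15 + 7δ/(1−δ).
No profitable deviation requires 11/(1−δ) ≥ 15 + 7δ/(1−δ).
Multiplying by (1−δ): 11 ≥ 15(1−δ) + 7δ = 15 − 8δ.
So 8δ ≥ 4, i.e. δ ≥ 4/8 = 1/2.

1/2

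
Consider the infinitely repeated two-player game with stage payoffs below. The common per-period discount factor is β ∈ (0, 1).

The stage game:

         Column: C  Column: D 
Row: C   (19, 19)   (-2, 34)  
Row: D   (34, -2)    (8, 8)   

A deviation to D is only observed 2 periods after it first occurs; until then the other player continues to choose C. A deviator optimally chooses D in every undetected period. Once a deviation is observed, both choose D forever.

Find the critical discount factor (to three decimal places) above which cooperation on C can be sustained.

A deviator earns 34 for 2 periods, then 8 forever; cooperating earns 19 forever. Multiplying the IC by (1−β):
19 ≥ 34(1−β^2) + 8β^2, so 26·β^2 ≥ 15 and β^2 ≥ 15/26.
β ≥ (15/26)^(1/2) ≈ 0.760.

0.760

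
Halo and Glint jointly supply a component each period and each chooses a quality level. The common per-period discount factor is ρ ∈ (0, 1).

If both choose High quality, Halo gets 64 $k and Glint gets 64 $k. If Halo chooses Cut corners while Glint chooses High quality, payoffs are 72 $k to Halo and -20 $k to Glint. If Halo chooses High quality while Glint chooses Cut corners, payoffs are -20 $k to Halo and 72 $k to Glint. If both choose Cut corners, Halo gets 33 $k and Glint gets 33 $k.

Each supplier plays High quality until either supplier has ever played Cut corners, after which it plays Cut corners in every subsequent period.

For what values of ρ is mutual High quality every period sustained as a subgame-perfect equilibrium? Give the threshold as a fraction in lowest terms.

One-period gain from deviating is 72 − 64 = 8. The loss is 64 − 33 = 31 in every subsequent period, with present value 31·ρ/(1−ρ).
Deviation is unprofitable when 31·ρ/(1−ρ) ≥ 8, i.e. ρ/(1−ρ) ≥ 8/31.
Equivalently ρ ≥ 8/(8+31) = 8/39.

8/39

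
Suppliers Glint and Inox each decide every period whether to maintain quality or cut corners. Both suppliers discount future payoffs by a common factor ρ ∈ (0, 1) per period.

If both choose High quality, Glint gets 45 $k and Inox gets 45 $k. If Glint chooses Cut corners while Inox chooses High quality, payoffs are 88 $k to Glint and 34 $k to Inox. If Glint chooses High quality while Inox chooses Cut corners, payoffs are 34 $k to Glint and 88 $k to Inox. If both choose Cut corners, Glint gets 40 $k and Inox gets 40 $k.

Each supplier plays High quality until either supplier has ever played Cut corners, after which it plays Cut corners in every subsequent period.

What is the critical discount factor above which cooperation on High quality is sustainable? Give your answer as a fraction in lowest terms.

43/48

45/(1−ρ) ≥ 88 + 40ρ/(1−ρ)
45 ≥ 88 − 48ρ
ρ ≥ 43/48.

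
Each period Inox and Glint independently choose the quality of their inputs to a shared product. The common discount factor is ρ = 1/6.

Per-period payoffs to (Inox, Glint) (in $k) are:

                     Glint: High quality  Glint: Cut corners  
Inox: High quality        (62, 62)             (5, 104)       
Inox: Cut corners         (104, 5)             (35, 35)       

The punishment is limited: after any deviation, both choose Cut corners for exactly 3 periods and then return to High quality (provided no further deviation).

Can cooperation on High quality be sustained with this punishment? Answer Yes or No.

No

Comparing payoff streams over the 4 periods until play realigns: cooperate → 62(1+ρ+…+ρ^3); deviate → 104 + 35(ρ+…+ρ^3).
Cooperation is sustained iff (62−35)(ρ+…+ρ^3) ≥ 104−62.
ρ+…+ρ^3 = 1/6·(1−(1/6)^3)/(1−1/6) = 0.1991, and (104−62)/(62−35) = 1.5556.
0.1991 < 1.5556, so cooperation is not sustainable.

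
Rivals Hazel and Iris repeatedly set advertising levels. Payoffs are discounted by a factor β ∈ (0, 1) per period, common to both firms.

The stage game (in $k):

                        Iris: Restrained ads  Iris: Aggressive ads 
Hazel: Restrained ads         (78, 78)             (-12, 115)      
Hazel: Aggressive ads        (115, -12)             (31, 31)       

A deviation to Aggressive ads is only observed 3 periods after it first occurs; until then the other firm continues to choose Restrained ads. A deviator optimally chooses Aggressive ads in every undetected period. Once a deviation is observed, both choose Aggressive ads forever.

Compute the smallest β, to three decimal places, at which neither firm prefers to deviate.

0.761

Deviating for the 3 undetected periods gains 115−78 = 37 per period over cooperation, then loses 78−31 = 47 per period forever once punishment starts.
Gain: 37(1 + β + … + β^2); loss: 47·β^3/(1−β).
No profitable deviation ⇔ 37(1−β^3) ≤ 47·β^3, i.e. β^3 ≥ 37/(37+47) = 37/84.
Hence β ≥ (37/84)^(1/3) ≈ 0.761.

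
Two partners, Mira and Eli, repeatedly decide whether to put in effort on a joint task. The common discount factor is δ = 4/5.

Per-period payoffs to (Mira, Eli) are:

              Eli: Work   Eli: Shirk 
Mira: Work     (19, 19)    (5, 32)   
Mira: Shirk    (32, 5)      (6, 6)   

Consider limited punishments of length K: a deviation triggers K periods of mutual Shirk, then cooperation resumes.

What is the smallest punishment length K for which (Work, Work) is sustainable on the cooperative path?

2

IC: δ(1−δ^K)/(1−δ) ≥ (32−19)/(19−6) = 1.
With δ = 4/5: need 1 − δ^K ≥ 1·(1−4/5)/(4/5), i.e. δ^K ≤ 0.7500.
Since (4/5)^1 = 0.8000 and (4/5)^2 = 0.6400, the smallest such K is 2.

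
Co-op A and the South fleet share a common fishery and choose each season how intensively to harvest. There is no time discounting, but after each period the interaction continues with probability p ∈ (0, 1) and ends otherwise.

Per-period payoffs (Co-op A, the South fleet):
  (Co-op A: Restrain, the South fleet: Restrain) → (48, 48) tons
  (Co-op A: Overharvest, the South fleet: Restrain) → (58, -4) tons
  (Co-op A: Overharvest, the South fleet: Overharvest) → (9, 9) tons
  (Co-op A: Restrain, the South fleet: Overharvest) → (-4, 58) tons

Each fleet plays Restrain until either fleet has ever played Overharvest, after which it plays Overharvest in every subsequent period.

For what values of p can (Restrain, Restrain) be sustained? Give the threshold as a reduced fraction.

Expected cooperation value is 48 + p·48 + p²·48 + … = 48/(1−p); deviation gives 58 + p·9/(1−p).
48 ≥ 58(1−p) + 9p ⇒ 49p ≥ 10 ⇒ p ≥ 10/49.

10/49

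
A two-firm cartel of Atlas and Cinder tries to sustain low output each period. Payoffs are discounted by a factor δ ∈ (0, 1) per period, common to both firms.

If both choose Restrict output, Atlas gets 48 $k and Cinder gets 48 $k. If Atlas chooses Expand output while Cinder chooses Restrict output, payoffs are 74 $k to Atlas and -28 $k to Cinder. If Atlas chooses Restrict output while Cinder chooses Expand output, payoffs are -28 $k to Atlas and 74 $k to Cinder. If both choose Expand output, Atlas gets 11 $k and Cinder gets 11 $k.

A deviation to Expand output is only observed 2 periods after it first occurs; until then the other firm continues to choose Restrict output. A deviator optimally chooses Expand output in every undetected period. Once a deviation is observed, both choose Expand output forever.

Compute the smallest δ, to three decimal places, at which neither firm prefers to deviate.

A deviator earns 74 for 2 periods, then 11 forever; cooperating earns 48 forever. Multiplying the IC by (1−δ):
48 ≥ 74(1−δ^2) + 11δ^2, so 63·δ^2 ≥ 26 and δ^2 ≥ 26/63.
δ ≥ (26/63)^(1/2) ≈ 0.642.

0.642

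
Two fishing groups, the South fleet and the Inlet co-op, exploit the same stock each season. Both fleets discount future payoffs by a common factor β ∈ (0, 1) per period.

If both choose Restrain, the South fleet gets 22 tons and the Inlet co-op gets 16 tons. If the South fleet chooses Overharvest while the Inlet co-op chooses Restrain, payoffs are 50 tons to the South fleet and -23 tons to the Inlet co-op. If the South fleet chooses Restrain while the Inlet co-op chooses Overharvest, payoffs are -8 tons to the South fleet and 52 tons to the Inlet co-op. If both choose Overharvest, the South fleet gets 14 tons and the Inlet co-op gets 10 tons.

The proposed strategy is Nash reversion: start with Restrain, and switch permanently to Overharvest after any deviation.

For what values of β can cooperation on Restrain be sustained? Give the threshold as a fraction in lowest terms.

6/7

the South fleet: cooperation gives 22 each period; deviation gives 50 once then 14 forever.
  22/(1−β) ≥ 50 + 14β/(1−β) ⇒ β ≥ 28/36 = 7/9.
the Inlet co-op: cooperation gives 16 each period; deviation gives 52 once then 10 forever.
  β ≥ 36/42 = 6/7.
Both must hold, so the binding constraint is the Inlet co-op's: β ≥ 6/7.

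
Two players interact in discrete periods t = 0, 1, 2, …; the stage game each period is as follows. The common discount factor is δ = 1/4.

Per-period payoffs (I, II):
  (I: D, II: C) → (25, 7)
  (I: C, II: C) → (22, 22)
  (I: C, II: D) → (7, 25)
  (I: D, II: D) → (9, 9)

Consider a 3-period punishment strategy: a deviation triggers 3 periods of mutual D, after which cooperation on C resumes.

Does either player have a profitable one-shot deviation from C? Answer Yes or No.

No

A one-shot deviation gives 25 now, then 9 for 3 periods, then back to 22.
Gain from deviating: (25−22) today; loss: (22−9) in each of the next 3 periods.
No-deviation condition: (22−9)(δ+…+δ^3) ≥ 25−22, i.e. δ+…+δ^3 ≥ 3/13.
At δ = 1/4: δ+…+δ^3 = 0.3281 ≥ 0.2308.
So cooperation is sustainable.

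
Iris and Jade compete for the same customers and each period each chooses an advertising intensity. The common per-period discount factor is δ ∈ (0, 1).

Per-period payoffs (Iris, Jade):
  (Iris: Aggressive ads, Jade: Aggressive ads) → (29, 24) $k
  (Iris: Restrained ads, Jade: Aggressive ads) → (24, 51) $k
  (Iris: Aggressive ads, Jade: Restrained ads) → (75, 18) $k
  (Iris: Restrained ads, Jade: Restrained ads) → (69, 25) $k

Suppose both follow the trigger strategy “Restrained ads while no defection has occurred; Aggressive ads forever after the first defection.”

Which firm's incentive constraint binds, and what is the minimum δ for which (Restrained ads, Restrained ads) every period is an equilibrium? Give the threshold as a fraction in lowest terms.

Iris: cooperation gives 69 each period; deviation gives 75 once then 29 forever.
  69/(1−δ) ≥ 75 + 29δ/(1−δ) ⇒ δ ≥ 6/46 = 3/23.
Jade: cooperation gives 25 each period; deviation gives 51 once then 24 forever.
  δ ≥ 26/27.
Both must hold, so the binding constraint is Jade's: δ ≥ 26/27.

Jade; δ ≥ 26/27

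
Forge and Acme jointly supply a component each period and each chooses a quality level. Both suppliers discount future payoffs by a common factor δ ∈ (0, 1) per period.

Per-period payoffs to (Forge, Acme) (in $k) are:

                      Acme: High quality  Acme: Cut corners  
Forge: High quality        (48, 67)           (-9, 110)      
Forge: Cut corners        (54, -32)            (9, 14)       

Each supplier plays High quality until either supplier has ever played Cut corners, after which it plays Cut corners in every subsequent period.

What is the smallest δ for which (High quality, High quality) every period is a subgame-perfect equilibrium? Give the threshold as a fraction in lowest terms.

Forge's threshold: (54−48)/(54−9) = 2/15.
Acme's threshold: (110−67)/(110−14) = 43/96.
2/15 < 43/96, so Acme binds and δ* = 43/96.

43/96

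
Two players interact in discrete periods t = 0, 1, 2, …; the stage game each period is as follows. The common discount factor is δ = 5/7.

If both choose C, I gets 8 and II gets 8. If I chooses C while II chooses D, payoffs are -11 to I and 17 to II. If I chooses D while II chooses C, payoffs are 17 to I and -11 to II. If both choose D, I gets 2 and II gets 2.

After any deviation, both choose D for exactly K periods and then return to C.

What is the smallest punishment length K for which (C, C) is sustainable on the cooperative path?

3

No profitable deviation requires (8−2)(δ+…+δ^K) ≥ 17−8, i.e. δ+…+δ^K ≥ 3/2 ≈ 1.5000.
With δ = 5/7, the partial sums are K=1: 0.7143, K=2: 1.2245, K=3: 1.5889.
K = 3 is the first length at which the sum reaches 1.5000.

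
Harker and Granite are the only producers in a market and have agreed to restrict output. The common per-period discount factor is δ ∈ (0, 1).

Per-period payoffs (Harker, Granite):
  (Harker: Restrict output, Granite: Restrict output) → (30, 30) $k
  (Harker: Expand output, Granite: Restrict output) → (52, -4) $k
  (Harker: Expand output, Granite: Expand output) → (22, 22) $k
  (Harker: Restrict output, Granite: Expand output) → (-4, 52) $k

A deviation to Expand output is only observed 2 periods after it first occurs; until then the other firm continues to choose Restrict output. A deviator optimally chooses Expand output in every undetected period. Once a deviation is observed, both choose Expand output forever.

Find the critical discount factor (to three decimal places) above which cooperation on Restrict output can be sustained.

Deviating for the 2 undetected periods gains 52−30 = 22 per period over cooperation, then loses 30−22 = 8 per period forever once punishment starts.
Gain: 22(1 + δ + … + δ^1); loss: 8·δ^2/(1−δ).
No profitable deviation ⇔ 22(1−δ^2) ≤ 8·δ^2, i.e. δ^2 ≥ 22/(22+8) = 11/15.
Hence δ ≥ (11/15)^(1/2) ≈ 0.856.

0.856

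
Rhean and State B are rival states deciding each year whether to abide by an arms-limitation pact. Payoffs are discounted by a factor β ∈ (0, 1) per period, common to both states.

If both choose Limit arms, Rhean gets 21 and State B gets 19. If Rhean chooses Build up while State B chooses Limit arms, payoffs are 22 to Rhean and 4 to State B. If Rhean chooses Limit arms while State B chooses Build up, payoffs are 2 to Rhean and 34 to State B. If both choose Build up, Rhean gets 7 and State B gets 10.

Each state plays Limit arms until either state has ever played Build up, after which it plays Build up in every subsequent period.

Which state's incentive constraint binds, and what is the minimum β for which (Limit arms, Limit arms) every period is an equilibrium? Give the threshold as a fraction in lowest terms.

Rhean: cooperation gives 21 each period; deviation gives 22 once then 7 forever.
  21/(1−β) ≥ 22 + 7β/(1−β) ⇒ β ≥ 1/15.
State B: cooperation gives 19 each period; deviation gives 34 once then 10 forever.
  β ≥ 15/24 = 5/8.
Both must hold, so the binding constraint is State B's: β ≥ 5/8.

State B; β ≥ 5/8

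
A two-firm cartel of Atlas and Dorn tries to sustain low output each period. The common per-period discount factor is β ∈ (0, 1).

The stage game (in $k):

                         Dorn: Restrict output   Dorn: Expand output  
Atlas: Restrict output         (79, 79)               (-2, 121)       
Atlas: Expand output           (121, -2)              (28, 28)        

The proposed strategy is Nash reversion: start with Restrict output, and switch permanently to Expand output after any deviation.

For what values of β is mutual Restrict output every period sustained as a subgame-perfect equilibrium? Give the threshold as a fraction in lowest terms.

79/(1−β) ≥ 121 + 28β/(1−β)
79 ≥ 121 − 93β
β ≥ 42/93 = 14/31.

14/31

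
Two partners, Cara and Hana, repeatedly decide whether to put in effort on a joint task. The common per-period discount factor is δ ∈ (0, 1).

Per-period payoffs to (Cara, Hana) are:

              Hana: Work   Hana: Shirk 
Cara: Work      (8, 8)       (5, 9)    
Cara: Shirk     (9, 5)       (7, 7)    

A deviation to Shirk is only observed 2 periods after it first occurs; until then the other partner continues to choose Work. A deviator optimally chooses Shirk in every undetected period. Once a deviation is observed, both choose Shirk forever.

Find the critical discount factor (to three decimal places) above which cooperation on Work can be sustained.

A deviator earns 9 for 2 periods, then 7 forever; cooperating earns 8 forever. Multiplying the IC by (1−δ):
8 ≥ 9(1−δ^2) + 7δ^2, so 2·δ^2 ≥ 1 and δ^2 ≥ 1/2.
δ ≥ (1/2)^(1/2) ≈ 0.707.

0.707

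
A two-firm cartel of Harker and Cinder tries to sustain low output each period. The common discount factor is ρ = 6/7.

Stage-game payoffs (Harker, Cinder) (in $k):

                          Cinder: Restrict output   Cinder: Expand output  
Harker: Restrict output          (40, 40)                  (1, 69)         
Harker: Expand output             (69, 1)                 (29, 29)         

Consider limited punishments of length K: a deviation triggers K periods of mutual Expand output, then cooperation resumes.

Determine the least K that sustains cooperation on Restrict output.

IC: ρ(1−ρ^K)/(1−ρ) ≥ (69−40)/(40−29) = 29/11.
With ρ = 6/7: need 1 − ρ^K ≥ 29/11·(1−6/7)/(6/7), i.e. ρ^K ≤ 0.5606.
Since (6/7)^3 = 0.6297 and (6/7)^4 = 0.5398, the smallest such K is 4.

4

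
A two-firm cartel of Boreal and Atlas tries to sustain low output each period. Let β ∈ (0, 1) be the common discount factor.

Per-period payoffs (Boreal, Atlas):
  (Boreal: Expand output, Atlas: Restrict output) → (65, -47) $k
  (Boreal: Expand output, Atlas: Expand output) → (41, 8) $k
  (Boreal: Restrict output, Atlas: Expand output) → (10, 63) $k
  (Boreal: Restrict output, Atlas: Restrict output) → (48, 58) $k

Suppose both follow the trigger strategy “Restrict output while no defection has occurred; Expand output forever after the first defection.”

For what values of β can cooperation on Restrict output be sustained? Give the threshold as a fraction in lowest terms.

Boreal's threshold: (65−48)/(65−41) = 17/24.
Atlas's threshold: (63−58)/(63−8) = 1/11.
17/24 > 1/11, so Boreal binds and β* = 17/24.

17/24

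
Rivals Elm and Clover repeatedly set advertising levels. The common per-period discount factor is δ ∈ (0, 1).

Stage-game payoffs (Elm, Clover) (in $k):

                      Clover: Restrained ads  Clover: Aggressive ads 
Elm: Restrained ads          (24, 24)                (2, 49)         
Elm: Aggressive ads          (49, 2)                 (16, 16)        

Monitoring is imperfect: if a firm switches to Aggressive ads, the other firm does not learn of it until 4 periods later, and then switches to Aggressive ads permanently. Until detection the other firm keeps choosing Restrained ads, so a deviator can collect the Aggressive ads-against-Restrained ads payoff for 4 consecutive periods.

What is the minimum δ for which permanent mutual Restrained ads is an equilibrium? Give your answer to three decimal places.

A deviator earns 49 for 4 periods, then 16 forever; cooperating earns 24 forever. Multiplying the IC by (1−δ):
24 ≥ 49(1−δ^4) + 16δ^4, so 33·δ^4 ≥ 25 and δ^4 ≥ 25/33.
δ ≥ (25/33)^(1/4) ≈ 0.933.

0.933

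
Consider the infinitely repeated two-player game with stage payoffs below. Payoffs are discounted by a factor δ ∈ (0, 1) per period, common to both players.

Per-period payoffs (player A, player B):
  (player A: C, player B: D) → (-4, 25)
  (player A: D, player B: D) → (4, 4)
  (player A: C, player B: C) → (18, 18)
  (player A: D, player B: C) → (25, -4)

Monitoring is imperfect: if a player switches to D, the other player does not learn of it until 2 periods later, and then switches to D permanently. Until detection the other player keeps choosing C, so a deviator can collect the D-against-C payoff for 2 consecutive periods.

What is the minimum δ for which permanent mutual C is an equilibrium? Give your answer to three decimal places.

0.577

Deviating for the 2 undetected periods gains 25−18 = 7 per period over cooperation, then loses 18−4 = 14 per period forever once punishment starts.
Gain: 7(1 + δ + … + δ^1); loss: 14·δ^2/(1−δ).
No profitable deviation ⇔ 7(1−δ^2) ≤ 14·δ^2, i.e. δ^2 ≥ 7/(7+14) = 1/3.
Hence δ ≥ (1/3)^(1/2) ≈ 0.577.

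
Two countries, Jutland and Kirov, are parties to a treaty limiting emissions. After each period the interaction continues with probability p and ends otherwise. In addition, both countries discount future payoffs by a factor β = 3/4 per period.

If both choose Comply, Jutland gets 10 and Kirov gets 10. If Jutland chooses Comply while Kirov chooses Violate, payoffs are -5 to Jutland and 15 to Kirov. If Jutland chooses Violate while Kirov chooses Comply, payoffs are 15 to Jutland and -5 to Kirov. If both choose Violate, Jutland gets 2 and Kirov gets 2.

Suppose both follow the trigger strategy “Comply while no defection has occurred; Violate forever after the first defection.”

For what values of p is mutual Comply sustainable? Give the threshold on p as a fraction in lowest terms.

With continuation probability p and discount β, the effective per-period discount factor is βp.
Grim-trigger IC: βp ≥ (15−10)/(15−2) = 5/13.
So p ≥ (5/13)/(3/4) = 20/39.

20/39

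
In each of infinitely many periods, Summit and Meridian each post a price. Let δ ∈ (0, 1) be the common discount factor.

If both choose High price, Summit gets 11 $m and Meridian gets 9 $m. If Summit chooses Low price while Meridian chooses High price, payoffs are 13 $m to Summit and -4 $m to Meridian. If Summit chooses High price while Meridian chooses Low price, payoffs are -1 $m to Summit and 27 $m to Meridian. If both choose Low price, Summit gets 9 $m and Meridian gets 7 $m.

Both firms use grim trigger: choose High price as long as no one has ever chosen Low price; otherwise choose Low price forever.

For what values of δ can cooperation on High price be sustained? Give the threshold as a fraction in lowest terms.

For Summit: deviation gain 13−11 = 2, per-period punishment loss 11−9 = 2. IC gives δ ≥ 2/4 = 1/2.
For Meridian: gain 18, loss 2 per period, so δ ≥ 18/20 = 9/10.
The tighter constraint is Meridian's, so cooperation needs δ ≥ 9/10.

9/10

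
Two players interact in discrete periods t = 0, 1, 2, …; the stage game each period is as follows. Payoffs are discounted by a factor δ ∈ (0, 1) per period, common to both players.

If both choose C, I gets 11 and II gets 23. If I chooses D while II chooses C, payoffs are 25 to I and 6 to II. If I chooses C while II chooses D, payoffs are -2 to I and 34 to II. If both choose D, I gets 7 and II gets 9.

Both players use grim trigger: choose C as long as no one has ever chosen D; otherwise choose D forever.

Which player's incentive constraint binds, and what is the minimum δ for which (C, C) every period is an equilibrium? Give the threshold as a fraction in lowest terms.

I's threshold: (25−11)/(25−7) = 7/9.
II's threshold: (34−23)/(34−9) = 11/25.
7/9 > 11/25, so I binds and δ* = 7/9.

I; δ ≥ 7/9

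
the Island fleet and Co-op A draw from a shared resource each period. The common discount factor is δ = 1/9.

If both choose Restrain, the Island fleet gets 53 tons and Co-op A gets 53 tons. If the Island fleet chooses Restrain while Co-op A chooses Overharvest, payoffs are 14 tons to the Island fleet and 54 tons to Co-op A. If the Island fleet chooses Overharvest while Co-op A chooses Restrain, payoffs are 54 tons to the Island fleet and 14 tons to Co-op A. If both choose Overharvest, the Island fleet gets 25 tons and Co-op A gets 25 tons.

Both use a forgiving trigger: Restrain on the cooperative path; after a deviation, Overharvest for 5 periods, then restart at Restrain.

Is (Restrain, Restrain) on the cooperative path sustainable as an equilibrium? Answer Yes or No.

Comparing payoff streams over the 6 periods until play realigns: cooperate → 53(1+δ+…+δ^5); deviate → 54 + 25(δ+…+δ^5).
Cooperation is sustained iff (53−25)(δ+…+δ^5) ≥ 54−53.
δ+…+δ^5 = 1/9·(1−(1/9)^5)/(1−1/9) = 0.1250, and (54−53)/(53−25) = 0.0357.
0.1250 ≥ 0.0357, so cooperation is sustainable.

Yes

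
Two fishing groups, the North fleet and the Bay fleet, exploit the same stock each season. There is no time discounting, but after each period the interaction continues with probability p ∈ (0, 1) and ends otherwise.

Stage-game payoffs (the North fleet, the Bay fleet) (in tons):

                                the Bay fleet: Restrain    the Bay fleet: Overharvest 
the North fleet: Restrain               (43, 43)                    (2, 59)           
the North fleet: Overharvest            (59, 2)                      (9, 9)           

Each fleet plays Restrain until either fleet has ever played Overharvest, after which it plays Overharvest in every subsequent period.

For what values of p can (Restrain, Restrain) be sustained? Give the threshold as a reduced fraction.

8/25

Expected cooperation value is 43 + p·43 + p²·43 + … = 43/(1−p); deviation gives 59 + p·9/(1−p).
43 ≥ 59(1−p) + 9p ⇒ 50p ≥ 16 ⇒ p ≥ 16/50 = 8/25.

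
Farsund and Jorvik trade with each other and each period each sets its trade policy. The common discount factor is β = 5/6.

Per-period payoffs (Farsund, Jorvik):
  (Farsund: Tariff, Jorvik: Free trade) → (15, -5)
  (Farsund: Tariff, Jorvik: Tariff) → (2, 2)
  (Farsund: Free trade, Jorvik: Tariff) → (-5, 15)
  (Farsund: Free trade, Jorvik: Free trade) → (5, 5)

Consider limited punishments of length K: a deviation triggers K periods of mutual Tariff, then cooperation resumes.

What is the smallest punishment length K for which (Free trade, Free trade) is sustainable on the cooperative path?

7

No profitable deviation requires (5−2)(β+…+β^K) ≥ 15−5, i.e. β+…+β^K ≥ 10/3 ≈ 3.3333.
With β = 5/6, the partial sums are K=1: 0.8333, K=2: 1.5278, …, K=5: 2.9906, K=6: 3.3255, K=7: 3.6046.
K = 7 is the first length at which the sum reaches 3.3333.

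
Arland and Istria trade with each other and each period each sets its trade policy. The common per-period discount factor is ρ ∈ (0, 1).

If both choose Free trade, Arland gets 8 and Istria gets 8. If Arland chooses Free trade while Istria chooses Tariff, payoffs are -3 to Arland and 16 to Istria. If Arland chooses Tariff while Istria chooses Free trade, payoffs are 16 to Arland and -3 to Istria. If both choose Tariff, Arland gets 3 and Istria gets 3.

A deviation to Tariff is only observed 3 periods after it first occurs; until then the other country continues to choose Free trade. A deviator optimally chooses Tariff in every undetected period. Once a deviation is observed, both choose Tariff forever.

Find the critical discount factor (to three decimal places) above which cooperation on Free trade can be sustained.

A deviator earns 16 for 3 periods, then 3 forever; cooperating earns 8 forever. Multiplying the IC by (1−ρ):
8 ≥ 16(1−ρ^3) + 3ρ^3, so 13·ρ^3 ≥ 8 and ρ^3 ≥ 8/13.
ρ ≥ (8/13)^(1/3) ≈ 0.851.

0.851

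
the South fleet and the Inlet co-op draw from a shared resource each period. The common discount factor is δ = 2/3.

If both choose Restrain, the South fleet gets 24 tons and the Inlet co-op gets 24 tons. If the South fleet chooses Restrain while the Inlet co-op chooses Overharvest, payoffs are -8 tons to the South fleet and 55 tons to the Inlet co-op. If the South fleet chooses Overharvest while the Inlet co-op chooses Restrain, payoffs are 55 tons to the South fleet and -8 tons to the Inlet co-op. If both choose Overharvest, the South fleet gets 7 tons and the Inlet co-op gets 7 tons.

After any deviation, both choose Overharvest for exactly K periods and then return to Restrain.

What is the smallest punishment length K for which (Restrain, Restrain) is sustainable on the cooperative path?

6

No profitable deviation requires (24−7)(δ+…+δ^K) ≥ 55−24, i.e. δ+…+δ^K ≥ 31/17 ≈ 1.8235.
With δ = 2/3, the partial sums are K=1: 0.6667, K=2: 1.1111, K=3: 1.4074, K=4: 1.6049, K=5: 1.7366, K=6: 1.8244.
K = 6 is the first length at which the sum reaches 1.8235.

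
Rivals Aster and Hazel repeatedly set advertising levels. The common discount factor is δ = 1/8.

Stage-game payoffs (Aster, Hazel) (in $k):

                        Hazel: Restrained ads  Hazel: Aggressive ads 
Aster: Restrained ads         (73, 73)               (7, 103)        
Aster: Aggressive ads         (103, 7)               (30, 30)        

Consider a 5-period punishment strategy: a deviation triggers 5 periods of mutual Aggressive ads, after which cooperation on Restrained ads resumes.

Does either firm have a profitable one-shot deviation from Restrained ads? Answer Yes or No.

Yes

IC: δ+…+δ^5 ≥ (103−73)/(73−30) = 30/43.
At δ = 1/8: partial sum = 0.1429 < 0.6977. Cooperation not sustainable.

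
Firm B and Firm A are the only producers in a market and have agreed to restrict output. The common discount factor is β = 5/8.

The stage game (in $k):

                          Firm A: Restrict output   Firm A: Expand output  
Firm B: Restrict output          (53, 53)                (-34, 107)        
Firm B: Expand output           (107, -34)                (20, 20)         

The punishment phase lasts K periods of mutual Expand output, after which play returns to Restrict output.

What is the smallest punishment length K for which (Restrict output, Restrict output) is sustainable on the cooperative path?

No profitable deviation requires (53−20)(β+…+β^K) ≥ 107−53, i.e. β+…+β^K ≥ 18/11 ≈ 1.6364.
With β = 5/8, the partial sums are K=1: 0.6250, K=2: 1.0156, …, K=7: 1.6046, K=8: 1.6279, K=9: 1.6424.
K = 9 is the first length at which the sum reaches 1.6364.

9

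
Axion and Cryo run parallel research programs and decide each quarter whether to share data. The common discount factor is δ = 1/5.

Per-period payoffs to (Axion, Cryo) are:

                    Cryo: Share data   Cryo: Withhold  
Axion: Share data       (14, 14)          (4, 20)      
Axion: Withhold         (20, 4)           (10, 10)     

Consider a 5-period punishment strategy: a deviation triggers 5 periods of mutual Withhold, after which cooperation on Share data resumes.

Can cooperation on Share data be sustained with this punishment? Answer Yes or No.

IC: δ+…+δ^5 ≥ (20−14)/(14−10) = 3/2.
At δ = 1/5: partial sum = 0.2499 < 1.5000. Cooperation not sustainable.

No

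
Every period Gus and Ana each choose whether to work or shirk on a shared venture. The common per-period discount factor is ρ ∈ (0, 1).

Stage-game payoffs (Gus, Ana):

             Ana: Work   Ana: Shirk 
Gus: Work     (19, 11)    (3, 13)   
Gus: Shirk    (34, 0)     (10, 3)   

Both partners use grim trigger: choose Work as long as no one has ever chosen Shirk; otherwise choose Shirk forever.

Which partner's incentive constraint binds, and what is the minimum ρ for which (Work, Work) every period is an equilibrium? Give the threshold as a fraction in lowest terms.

Gus; ρ ≥ 5/8

For Gus: deviation gain 34−19 = 15, per-period punishment loss 19−10 = 9. IC gives ρ ≥ 15/24 = 5/8.
For Ana: gain 2, loss 8 per period, so ρ ≥ 2/10 = 1/5.
The tighter constraint is Gus's, so cooperation needs ρ ≥ 5/8.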